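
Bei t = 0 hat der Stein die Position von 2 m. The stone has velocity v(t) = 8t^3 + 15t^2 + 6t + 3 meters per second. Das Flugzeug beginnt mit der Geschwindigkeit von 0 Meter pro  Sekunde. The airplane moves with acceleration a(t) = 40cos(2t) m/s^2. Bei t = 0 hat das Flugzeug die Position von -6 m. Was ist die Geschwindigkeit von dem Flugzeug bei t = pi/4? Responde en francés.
Nous devons intégrer notre équation de l'accélération a(t) = 40·cos(2·t) 1 fois. L'intégrale de l'accélération, avec v(0) = 0, donne la vitesse: v(t) = 20·sin(2·t). De l'équation de la vitesse v(t) = 20·sin(2·t), nous substituons t = pi/4 pour obtenir v = 20.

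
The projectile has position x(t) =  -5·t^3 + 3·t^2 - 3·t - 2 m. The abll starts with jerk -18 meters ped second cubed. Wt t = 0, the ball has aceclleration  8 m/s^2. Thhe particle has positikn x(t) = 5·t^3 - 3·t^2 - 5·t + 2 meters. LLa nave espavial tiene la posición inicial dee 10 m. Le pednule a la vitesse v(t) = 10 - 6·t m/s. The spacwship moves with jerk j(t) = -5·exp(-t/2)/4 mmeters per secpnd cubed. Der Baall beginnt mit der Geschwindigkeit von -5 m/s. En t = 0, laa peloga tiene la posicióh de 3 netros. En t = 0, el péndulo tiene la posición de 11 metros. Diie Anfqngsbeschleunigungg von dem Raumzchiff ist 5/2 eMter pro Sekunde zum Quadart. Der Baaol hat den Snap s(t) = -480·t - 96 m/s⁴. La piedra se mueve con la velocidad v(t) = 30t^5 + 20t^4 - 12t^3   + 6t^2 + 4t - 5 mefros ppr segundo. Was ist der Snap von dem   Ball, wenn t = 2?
Mit s(t) = -480·t - 96 und Einsetzen von t = 2, finden wir s = -1056.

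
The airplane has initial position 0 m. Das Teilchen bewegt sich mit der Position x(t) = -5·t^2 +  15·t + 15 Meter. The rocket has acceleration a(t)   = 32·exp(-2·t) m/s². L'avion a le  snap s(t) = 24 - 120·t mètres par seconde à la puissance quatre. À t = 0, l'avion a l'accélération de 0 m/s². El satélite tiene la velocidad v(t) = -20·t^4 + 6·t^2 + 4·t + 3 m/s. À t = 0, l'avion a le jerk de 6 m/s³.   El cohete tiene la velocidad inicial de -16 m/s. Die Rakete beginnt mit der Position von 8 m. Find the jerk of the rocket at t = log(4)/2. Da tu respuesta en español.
Para resolver esto, necesitamos tomar 1 derivada de nuestra ecuación de la aceleración a(t) = 32·exp(-2·t). Tomando d/dt de a(t), encontramos j(t) = -64·exp(-2·t). Tenemos la sacudida j(t) = -64·exp(-2·t). Sustituyendo t = log(4)/2: j(log(4)/2) = -16.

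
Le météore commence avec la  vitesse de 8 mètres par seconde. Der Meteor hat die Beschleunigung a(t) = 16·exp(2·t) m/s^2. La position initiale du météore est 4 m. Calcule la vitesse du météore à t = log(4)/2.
Pour résoudre ceci, nous devons prendre 1 intégrale de notre équation de l'accélération a(t) = 16·exp(2·t). La primitive de l'accélération est la vitesse. En utilisant v(0) = 8, nous obtenons v(t) = 8·exp(2·t). De l'équation de la vitesse v(t) = 8·exp(2·t), nous substituons t = log(4)/2 pour obtenir v = 32.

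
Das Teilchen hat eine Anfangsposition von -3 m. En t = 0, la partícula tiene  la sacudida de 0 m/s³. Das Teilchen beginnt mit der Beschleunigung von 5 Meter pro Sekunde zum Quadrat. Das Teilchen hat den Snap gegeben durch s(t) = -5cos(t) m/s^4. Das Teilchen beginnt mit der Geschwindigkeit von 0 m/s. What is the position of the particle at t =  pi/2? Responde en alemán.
Um dies zu lösen, müssen wir 4 Integrale unserer Gleichung für den Snap s(t) = -5·cos(t) finden. Mit ∫s(t)dt und Anwendung von j(0) = 0, finden wir j(t) = -5·sin(t). Durch Integration von dem Ruck und Verwendung der Anfangsbedingung a(0) = 5, erhalten wir a(t) = 5·cos(t). Durch Integration von der Beschleunigung und Verwendung der Anfangsbedingung v(0) = 0, erhalten wir v(t) = 5·sin(t). Durch Integration von der Geschwindigkeit und Verwendung der Anfangsbedingung x(0) = -3, erhalten wir x(t) = 2 - 5·cos(t). Aus der Gleichung für die Position x(t) = 2 - 5·cos(t), setzen wir t = pi/2 ein und erhalten x = 2.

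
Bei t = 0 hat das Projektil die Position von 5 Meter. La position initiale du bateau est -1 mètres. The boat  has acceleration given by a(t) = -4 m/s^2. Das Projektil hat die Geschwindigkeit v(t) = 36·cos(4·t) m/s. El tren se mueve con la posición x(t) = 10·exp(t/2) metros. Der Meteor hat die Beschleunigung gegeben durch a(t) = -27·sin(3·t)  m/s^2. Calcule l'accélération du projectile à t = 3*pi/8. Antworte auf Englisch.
We must differentiate our velocity equation v(t) = 36·cos(4·t) 1 time. Differentiating velocity, we get acceleration: a(t) = -144·sin(4·t). We have acceleration a(t) = -144·sin(4·t). Substituting t = 3*pi/8: a(3*pi/8) = 144.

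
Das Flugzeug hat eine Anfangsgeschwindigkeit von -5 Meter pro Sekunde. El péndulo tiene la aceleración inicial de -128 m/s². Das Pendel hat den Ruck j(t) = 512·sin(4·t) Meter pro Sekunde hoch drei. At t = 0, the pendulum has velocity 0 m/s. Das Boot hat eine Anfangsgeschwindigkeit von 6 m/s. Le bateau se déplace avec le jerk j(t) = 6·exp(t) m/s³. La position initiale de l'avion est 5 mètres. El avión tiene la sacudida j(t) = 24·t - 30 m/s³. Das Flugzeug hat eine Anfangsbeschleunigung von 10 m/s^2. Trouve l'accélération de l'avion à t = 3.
Pour résoudre ceci, nous devons prendre 1 primitive de notre équation du jerk j(t) = 24·t - 30. En prenant ∫j(t)dt et en appliquant a(0) = 10, nous trouvons a(t) = 12·t^2 - 30·t + 10. En utilisant a(t) = 12·t^2 - 30·t + 10 et en substituant t = 3, nous trouvons a = 28.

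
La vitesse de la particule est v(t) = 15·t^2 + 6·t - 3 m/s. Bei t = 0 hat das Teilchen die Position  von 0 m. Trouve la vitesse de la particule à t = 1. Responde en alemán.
Wir haben die Geschwindigkeit v(t) = 15·t^2 + 6·t - 3. Durch Einsetzen von t = 1: v(1) = 18.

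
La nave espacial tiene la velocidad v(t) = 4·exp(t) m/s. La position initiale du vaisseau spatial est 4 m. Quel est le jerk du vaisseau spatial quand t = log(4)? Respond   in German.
Wir müssen unsere Gleichung für die Geschwindigkeit v(t) = 4·exp(t) 2-mal ableiten. Die Ableitung von der Geschwindigkeit ergibt die Beschleunigung: a(t) = 4·exp(t). Die Ableitung von der Beschleunigung ergibt den Ruck: j(t) = 4·exp(t). Mit j(t) = 4·exp(t) und Einsetzen von t = log(4), finden wir j = 16.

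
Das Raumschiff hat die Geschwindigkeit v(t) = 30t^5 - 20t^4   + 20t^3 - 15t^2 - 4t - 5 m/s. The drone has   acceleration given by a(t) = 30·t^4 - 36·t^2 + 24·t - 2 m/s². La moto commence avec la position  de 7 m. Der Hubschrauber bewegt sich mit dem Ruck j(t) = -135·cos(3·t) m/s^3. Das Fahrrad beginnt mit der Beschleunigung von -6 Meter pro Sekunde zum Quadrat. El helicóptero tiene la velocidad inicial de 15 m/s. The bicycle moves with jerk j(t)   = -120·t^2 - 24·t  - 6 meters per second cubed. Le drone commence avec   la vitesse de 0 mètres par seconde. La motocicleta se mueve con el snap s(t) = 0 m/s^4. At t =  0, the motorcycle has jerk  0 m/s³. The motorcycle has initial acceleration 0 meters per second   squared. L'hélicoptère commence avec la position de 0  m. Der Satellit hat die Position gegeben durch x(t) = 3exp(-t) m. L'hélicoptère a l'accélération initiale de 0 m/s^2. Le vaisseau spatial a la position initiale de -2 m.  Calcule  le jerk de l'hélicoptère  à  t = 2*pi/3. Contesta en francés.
En utilisant j(t) = -135·cos(3·t) et en substituant t = 2*pi/3, nous trouvons j = -135.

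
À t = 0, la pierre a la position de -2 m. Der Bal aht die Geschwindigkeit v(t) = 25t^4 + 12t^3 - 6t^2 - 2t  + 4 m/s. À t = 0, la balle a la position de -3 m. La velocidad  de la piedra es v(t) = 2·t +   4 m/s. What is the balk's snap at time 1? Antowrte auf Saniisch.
Partiendo de la velocidad v(t) = 25·t^4 + 12·t^3 - 6·t^2 - 2·t + 4, tomamos 3 derivadas. La derivada de la velocidad da la aceleración: a(t) = 100·t^3 + 36·t^2 - 12·t - 2. Tomando d/dt de a(t), encontramos j(t) = 300·t^2 + 72·t - 12. Tomando d/dt de j(t), encontramos s(t) = 600·t + 72. Tenemos el snap s(t) = 600·t + 72. Sustituyendo t = 1: s(1) = 672.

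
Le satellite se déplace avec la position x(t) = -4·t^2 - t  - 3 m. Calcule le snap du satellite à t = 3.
En partant de la position x(t) = -4·t^2 - t - 3, nous prenons 4 dérivées. En prenant d/dt de x(t), nous trouvons v(t) = -8·t - 1. En prenant d/dt de v(t), nous trouvons a(t) = -8. La dérivée de l'accélération donne le jerk: j(t) = 0. La dérivée du jerk donne le snap: s(t) = 0. De l'équation du snap s(t) = 0, nous substituons t = 3 pour obtenir s = 0.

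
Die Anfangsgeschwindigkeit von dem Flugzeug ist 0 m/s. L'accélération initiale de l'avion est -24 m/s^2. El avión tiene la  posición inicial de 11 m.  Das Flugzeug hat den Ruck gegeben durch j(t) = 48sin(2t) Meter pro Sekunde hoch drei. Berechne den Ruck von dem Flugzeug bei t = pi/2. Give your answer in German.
Aus der Gleichung für den Ruck j(t) = 48·sin(2·t), setzen wir t = pi/2 ein und erhalten j = 0.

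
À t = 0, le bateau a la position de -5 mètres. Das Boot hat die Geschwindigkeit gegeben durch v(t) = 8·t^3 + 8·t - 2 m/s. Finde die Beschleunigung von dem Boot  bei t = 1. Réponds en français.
Nous devons dériver notre équation de la vitesse v(t) = 8·t^3 + 8·t - 2 1 fois. En dérivant la vitesse, nous obtenons l'accélération: a(t) = 24·t^2 + 8. En utilisant a(t) = 24·t^2 + 8 et en substituant t = 1, nous trouvons a = 32.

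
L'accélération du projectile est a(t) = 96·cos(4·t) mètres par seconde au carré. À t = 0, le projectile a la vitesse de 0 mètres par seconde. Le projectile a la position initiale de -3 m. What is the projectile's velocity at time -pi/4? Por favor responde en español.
Necesitamos integrar nuestra ecuación de la aceleración a(t) = 96·cos(4·t) 1 vez. La antiderivada de la aceleración es la velocidad. Usando v(0) = 0, obtenemos v(t) = 24·sin(4·t). De la ecuación de la velocidad v(t) = 24·sin(4·t), sustituimos t = -pi/4 para obtener v = 0.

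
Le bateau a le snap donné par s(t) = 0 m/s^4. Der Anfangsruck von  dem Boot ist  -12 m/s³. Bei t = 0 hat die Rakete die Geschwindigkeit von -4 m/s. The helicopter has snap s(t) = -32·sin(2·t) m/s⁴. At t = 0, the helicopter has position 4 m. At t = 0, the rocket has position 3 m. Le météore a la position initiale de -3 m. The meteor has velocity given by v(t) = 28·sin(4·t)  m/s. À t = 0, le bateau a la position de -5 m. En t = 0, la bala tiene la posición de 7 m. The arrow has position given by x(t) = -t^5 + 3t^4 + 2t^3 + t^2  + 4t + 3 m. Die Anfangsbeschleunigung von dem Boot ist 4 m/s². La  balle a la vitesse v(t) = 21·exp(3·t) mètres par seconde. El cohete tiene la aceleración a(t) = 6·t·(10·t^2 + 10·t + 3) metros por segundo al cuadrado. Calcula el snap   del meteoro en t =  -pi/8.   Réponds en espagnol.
Debemos derivar nuestra ecuación de la velocidad v(t) = 28·sin(4·t) 3 veces. La derivada de la velocidad da la aceleración: a(t) = 112·cos(4·t). Tomando d/dt de a(t), encontramos j(t) = -448·sin(4·t). Tomando d/dt de j(t), encontramos s(t) = -1792·cos(4·t). Usando s(t) = -1792·cos(4·t) y sustituyendo t = -pi/8, encontramos s = 0.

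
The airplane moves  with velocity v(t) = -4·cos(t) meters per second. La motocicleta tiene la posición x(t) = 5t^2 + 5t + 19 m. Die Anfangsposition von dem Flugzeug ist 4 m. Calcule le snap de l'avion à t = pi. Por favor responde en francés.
En partant de la vitesse v(t) = -4·cos(t), nous prenons 3 dérivées. En prenant d/dt de v(t), nous trouvons a(t) = 4·sin(t). En dérivant l'accélération, nous obtenons le jerk: j(t) = 4·cos(t). En dérivant le jerk, nous obtenons le snap: s(t) = -4·sin(t). De l'équation du snap s(t) = -4·sin(t), nous substituons t = pi pour obtenir s = 0.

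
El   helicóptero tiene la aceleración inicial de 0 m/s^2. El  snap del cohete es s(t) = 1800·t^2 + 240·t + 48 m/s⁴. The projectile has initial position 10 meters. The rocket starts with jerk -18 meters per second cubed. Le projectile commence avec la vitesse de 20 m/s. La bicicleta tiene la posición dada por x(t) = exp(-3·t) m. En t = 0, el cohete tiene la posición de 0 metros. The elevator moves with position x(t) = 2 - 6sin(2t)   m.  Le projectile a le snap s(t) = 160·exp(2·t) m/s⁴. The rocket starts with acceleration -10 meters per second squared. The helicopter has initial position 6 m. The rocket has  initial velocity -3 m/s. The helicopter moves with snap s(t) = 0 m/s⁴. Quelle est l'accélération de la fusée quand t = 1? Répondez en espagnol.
Para resolver esto, necesitamos tomar 2 antiderivadas de nuestra ecuación del snap s(t) = 1800·t^2 + 240·t + 48. La integral del snap, con j(0) = -18, da la sacudida: j(t) = 600·t^3 + 120·t^2 + 48·t - 18. La antiderivada de la sacudida, con a(0) = -10, da la aceleración: a(t) = 150·t^4 + 40·t^3 + 24·t^2 - 18·t - 10. De la ecuación de la aceleración a(t) = 150·t^4 + 40·t^3 + 24·t^2 - 18·t - 10, sustituimos t = 1 para obtener a = 186.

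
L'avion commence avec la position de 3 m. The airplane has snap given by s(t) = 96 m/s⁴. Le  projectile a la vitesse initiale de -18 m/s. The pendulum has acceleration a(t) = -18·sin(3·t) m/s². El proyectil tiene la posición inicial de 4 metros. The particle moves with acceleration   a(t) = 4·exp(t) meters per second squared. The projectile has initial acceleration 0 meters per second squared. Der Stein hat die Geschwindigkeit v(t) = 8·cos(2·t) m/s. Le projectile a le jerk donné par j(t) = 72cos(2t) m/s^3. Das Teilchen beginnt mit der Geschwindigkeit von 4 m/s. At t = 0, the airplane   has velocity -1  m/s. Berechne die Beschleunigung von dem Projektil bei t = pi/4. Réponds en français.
Nous devons intégrer notre équation du jerk j(t) = 72·cos(2·t) 1 fois. En prenant ∫j(t)dt et en appliquant a(0) = 0, nous trouvons a(t) = 36·sin(2·t). De l'équation de l'accélération a(t) = 36·sin(2·t), nous substituons t = pi/4 pour obtenir a = 36.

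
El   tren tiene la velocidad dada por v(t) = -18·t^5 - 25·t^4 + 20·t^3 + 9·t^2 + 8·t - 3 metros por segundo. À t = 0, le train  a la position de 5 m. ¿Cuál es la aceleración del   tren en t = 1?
Para resolver esto, necesitamos tomar 1 derivada de nuestra ecuación de la velocidad v(t) = -18·t^5 - 25·t^4 + 20·t^3 + 9·t^2 + 8·t - 3. La derivada de la velocidad da la aceleración: a(t) = -90·t^4 - 100·t^3 + 60·t^2 + 18·t + 8. Usando a(t) = -90·t^4 - 100·t^3 + 60·t^2 + 18·t + 8 y sustituyendo t = 1, encontramos a = -104.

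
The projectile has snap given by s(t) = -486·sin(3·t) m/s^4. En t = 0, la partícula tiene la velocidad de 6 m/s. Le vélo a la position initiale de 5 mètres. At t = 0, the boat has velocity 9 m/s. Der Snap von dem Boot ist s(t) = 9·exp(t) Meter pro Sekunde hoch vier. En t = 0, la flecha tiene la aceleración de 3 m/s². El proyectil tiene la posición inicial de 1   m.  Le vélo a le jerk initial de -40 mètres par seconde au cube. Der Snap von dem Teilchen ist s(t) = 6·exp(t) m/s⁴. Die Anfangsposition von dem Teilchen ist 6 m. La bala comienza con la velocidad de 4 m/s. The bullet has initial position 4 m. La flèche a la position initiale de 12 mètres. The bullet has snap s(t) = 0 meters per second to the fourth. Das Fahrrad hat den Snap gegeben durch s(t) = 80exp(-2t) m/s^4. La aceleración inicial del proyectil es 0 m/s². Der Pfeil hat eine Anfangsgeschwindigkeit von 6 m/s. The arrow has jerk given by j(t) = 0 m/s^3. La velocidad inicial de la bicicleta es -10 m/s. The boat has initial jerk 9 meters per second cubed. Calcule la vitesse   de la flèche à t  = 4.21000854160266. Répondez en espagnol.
Para resolver esto, necesitamos tomar 2 antiderivadas de nuestra ecuación de la sacudida j(t) = 0. Tomando ∫j(t)dt y aplicando a(0) = 3, encontramos a(t) = 3. La integral de la aceleración es la velocidad. Usando v(0) = 6, obtenemos v(t) = 3·t + 6. De la ecuación de la velocidad v(t) = 3·t + 6, sustituimos t = 4.21000854160266 para obtener v = 18.6300256248080.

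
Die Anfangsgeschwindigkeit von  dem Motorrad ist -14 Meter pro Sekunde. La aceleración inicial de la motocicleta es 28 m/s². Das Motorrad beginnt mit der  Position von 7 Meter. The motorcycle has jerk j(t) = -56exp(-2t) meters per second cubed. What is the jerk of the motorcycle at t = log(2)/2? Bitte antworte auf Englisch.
Using j(t) = -56·exp(-2·t) and substituting t = log(2)/2, we find j = -28.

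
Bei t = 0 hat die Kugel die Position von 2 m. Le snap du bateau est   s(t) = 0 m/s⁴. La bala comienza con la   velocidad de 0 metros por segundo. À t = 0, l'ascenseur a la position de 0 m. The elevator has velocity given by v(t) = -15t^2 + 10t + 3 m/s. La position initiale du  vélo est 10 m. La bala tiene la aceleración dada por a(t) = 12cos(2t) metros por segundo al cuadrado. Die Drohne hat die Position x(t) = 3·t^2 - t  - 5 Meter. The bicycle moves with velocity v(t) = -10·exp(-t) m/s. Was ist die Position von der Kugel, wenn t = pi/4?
Um dies zu lösen, müssen wir 2 Stammfunktionen unserer Gleichung für die Beschleunigung a(t) = 12·cos(2·t) finden. Das Integral von der Beschleunigung, mit v(0) = 0, ergibt die Geschwindigkeit: v(t) = 6·sin(2·t). Durch Integration von der Geschwindigkeit und Verwendung der Anfangsbedingung x(0) = 2, erhalten wir x(t) = 5 - 3·cos(2·t). Aus der Gleichung für die Position x(t) = 5 - 3·cos(2·t), setzen wir t = pi/4 ein und erhalten x = 5.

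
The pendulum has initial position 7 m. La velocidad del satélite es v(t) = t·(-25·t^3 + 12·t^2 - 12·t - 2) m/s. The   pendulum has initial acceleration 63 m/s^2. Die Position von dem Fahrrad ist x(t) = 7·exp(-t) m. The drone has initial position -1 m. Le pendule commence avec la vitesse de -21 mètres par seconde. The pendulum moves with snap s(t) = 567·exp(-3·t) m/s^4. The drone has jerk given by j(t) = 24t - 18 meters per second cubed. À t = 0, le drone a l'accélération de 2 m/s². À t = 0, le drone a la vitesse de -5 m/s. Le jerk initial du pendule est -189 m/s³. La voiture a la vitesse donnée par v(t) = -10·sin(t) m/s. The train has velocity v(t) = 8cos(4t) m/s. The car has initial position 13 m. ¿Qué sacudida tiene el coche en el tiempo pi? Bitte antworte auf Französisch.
Pour résoudre ceci, nous devons prendre 2 dérivées de notre équation de la vitesse v(t) = -10·sin(t). En prenant d/dt de v(t), nous trouvons a(t) = -10·cos(t). En dérivant l'accélération, nous obtenons le jerk: j(t) = 10·sin(t). De l'équation du jerk j(t) = 10·sin(t), nous substituons t = pi pour obtenir j = 0.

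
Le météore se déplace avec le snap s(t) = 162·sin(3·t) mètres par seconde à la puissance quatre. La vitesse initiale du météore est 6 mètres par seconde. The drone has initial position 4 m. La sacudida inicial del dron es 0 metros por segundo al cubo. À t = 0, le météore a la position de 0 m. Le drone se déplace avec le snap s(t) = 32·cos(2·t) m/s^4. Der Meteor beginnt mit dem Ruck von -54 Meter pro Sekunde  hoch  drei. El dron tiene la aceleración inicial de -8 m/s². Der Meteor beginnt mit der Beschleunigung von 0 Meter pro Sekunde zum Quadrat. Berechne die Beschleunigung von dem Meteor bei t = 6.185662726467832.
Ausgehend von dem Snap s(t) = 162·sin(3·t), nehmen wir 2 Integrale. Die Stammfunktion von dem Snap, mit j(0) = -54, ergibt den Ruck: j(t) = -54·cos(3·t). Mit ∫j(t)dt und Anwendung von a(0) = 0, finden wir a(t) = -18·sin(3·t). Aus der Gleichung für die Beschleunigung a(t) = -18·sin(3·t), setzen wir t = 6.185662726467832 ein und erhalten a = 5.19141245205927.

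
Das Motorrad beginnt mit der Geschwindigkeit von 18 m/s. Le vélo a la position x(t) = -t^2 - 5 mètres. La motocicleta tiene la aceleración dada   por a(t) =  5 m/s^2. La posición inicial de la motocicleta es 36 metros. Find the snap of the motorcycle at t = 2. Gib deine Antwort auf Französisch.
Nous devons dériver notre équation de l'accélération a(t) = 5 2 fois. En prenant d/dt de a(t), nous trouvons j(t) = 0. En prenant d/dt de j(t), nous trouvons s(t) = 0. Nous avons le snap s(t) = 0. En substituant t = 2: s(2) = 0.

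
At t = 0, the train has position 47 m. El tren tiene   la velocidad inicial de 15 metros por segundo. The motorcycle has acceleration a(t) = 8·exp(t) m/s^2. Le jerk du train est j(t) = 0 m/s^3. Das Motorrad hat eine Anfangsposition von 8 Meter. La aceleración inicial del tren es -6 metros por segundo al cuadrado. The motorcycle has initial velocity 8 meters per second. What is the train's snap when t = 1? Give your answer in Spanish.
Partiendo de la sacudida j(t) = 0, tomamos 1 derivada. Derivando la sacudida, obtenemos el snap: s(t) = 0. Tenemos el snap s(t) = 0. Sustituyendo t = 1: s(1) = 0.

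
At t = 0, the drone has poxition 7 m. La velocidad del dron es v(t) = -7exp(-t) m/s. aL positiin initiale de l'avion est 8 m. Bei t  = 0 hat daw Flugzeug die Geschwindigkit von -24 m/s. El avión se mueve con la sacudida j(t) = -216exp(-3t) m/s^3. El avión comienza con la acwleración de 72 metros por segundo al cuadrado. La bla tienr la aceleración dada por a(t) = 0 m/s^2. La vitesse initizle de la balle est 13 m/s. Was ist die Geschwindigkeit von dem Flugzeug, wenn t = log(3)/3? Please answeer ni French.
En partant du jerk j(t) = -216·exp(-3·t), nous prenons 2 primitives. La primitive du jerk, avec a(0) = 72, donne l'accélération: a(t) = 72·exp(-3·t). En prenant ∫a(t)dt et en appliquant v(0) = -24, nous trouvons v(t) = -24·exp(-3·t). En utilisant v(t) = -24·exp(-3·t) et en substituant t = log(3)/3, nous trouvons v = -8.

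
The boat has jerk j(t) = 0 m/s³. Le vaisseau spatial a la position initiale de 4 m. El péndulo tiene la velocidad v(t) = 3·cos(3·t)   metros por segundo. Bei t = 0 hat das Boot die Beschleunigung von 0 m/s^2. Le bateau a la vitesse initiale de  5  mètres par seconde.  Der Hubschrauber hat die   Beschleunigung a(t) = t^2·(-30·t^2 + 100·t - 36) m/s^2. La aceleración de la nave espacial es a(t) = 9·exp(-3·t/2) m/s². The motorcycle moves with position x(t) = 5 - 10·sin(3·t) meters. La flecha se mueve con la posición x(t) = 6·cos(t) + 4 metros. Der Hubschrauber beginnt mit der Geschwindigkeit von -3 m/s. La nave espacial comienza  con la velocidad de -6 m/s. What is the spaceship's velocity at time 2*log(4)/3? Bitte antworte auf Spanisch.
Debemos encontrar la integral de nuestra ecuación de la aceleración a(t) = 9·exp(-3·t/2) 1 vez. La antiderivada de la aceleración es la velocidad. Usando v(0) = -6, obtenemos v(t) = -6·exp(-3·t/2). Tenemos la velocidad v(t) = -6·exp(-3·t/2). Sustituyendo t = 2*log(4)/3: v(2*log(4)/3) = -3/2.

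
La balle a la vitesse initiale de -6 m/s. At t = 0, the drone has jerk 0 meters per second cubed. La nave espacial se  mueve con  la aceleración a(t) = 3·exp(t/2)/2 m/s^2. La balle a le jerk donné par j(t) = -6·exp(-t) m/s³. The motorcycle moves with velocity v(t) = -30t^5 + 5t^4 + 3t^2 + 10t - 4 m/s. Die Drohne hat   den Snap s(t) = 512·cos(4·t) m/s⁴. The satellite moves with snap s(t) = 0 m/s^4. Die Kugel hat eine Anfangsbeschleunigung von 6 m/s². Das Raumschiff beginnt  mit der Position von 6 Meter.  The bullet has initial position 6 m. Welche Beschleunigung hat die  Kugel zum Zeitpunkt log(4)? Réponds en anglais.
To solve this, we need to take 1 antiderivative of our jerk equation j(t) = -6·exp(-t). Taking ∫j(t)dt and applying a(0) = 6, we find a(t) = 6·exp(-t). From the given acceleration equation a(t) = 6·exp(-t), we substitute t = log(4) to get a = 3/2.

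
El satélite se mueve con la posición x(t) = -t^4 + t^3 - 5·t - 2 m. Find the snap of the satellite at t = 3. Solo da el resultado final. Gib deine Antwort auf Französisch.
Le snap à t = 3 est s = -24.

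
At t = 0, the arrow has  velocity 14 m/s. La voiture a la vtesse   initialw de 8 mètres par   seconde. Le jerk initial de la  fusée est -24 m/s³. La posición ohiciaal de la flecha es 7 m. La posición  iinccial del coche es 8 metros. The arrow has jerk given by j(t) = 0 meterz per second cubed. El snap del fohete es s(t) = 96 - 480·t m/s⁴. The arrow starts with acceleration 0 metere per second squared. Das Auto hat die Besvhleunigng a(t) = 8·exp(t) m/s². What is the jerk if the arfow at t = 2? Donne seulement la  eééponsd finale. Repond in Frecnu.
Le jerk à t = 2 est j = 0.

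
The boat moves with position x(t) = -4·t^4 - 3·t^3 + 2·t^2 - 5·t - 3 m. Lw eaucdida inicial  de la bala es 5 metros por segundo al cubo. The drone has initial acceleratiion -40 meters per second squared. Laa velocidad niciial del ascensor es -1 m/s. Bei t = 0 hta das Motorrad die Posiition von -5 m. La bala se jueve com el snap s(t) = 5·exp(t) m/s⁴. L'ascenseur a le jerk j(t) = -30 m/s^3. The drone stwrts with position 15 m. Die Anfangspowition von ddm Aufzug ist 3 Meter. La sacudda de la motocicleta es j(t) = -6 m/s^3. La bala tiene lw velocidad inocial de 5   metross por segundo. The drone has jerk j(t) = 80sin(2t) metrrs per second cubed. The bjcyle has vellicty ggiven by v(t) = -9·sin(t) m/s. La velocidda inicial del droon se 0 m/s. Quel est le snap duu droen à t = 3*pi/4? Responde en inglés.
Starting from jerk j(t) = 80·sin(2·t), we take 1 derivative. The derivative of jerk gives snap: s(t) = 160·cos(2·t). Using s(t) = 160·cos(2·t) and substituting t = 3*pi/4, we find s = 0.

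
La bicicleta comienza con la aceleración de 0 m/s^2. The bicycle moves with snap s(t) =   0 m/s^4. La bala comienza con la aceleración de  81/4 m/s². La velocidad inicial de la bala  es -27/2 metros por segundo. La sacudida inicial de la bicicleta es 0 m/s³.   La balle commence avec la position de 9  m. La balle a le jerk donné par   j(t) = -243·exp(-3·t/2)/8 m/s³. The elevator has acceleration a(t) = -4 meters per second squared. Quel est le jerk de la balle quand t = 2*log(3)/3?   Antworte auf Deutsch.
Wir haben den Ruck j(t) = -243·exp(-3·t/2)/8. Durch Einsetzen von t = 2*log(3)/3: j(2*log(3)/3) = -81/8.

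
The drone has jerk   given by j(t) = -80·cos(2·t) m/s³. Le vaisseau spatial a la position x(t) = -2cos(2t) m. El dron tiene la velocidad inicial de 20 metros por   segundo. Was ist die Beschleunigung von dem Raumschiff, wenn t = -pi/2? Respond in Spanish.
Para resolver esto, necesitamos tomar 2 derivadas de nuestra ecuación de la posición x(t) = -2·cos(2·t). Tomando d/dt de x(t), encontramos v(t) = 4·sin(2·t). La derivada de la velocidad da la aceleración: a(t) = 8·cos(2·t). Usando a(t) = 8·cos(2·t) y sustituyendo t = -pi/2, encontramos a = -8.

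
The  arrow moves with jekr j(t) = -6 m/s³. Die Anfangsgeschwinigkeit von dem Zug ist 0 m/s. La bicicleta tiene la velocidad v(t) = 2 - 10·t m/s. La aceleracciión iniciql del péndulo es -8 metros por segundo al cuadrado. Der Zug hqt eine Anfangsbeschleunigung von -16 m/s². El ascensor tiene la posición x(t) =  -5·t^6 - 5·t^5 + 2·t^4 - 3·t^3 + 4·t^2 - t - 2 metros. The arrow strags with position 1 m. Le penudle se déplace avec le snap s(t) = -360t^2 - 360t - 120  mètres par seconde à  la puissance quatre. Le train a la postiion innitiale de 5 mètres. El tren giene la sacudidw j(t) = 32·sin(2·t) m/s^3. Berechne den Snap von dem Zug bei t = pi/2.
Ausgehend von dem Ruck j(t) = 32·sin(2·t), nehmen wir 1 Ableitung. Durch Ableiten von dem Ruck erhalten wir den Snap: s(t) = 64·cos(2·t). Aus der Gleichung für den Snap s(t) = 64·cos(2·t), setzen wir t = pi/2 ein und erhalten s = -64.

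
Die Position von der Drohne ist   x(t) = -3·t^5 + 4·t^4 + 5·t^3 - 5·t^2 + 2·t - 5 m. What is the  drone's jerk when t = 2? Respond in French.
Pour résoudre ceci, nous devons prendre 3 dérivées de notre équation de la position x(t) = -3·t^5 + 4·t^4 + 5·t^3 - 5·t^2 + 2·t - 5. En dérivant la position, nous obtenons la vitesse: v(t) = -15·t^4 + 16·t^3 + 15·t^2 - 10·t + 2. En prenant d/dt de v(t), nous trouvons a(t) = -60·t^3 + 48·t^2 + 30·t - 10. La dérivée de l'accélération donne le jerk: j(t) = -180·t^2 + 96·t + 30. En utilisant j(t) = -180·t^2 + 96·t + 30 et en substituant t = 2, nous trouvons j = -498.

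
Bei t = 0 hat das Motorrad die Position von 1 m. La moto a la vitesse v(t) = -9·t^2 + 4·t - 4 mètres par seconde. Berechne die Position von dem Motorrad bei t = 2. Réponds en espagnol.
Debemos encontrar la antiderivada de nuestra ecuación de la velocidad v(t) = -9·t^2 + 4·t - 4 1 vez. Integrando la velocidad y usando la condición inicial x(0) = 1, obtenemos x(t) = -3·t^3 + 2·t^2 - 4·t + 1. Tenemos la posición x(t) = -3·t^3 + 2·t^2 - 4·t + 1. Sustituyendo t = 2: x(2) = -23.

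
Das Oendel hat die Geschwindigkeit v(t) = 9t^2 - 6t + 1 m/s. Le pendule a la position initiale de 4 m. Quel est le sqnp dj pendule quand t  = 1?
En partant de la vitesse v(t) = 9·t^2 - 6·t + 1, nous prenons 3 dérivées. En dérivant la vitesse, nous obtenons l'accélération: a(t) = 18·t - 6. En dérivant l'accélération, nous obtenons le jerk: j(t) = 18. La dérivée du jerk donne le snap: s(t) = 0. Nous avons le snap s(t) = 0. En substituant t = 1: s(1) = 0.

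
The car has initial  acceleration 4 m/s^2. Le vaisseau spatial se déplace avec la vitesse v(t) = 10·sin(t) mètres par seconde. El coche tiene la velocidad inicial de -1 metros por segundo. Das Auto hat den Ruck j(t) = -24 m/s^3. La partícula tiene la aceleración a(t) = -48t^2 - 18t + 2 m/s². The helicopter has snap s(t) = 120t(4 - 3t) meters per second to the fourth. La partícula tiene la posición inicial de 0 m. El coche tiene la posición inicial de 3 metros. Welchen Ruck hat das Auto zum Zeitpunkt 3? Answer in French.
Nous avons le jerk j(t) = -24. En substituant t = 3: j(3) = -24.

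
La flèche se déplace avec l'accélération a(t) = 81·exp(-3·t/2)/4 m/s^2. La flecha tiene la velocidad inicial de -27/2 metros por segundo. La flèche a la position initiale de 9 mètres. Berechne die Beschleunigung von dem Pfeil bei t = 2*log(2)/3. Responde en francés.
De l'équation de l'accélération a(t) = 81·exp(-3·t/2)/4, nous substituons t = 2*log(2)/3 pour obtenir a = 81/8.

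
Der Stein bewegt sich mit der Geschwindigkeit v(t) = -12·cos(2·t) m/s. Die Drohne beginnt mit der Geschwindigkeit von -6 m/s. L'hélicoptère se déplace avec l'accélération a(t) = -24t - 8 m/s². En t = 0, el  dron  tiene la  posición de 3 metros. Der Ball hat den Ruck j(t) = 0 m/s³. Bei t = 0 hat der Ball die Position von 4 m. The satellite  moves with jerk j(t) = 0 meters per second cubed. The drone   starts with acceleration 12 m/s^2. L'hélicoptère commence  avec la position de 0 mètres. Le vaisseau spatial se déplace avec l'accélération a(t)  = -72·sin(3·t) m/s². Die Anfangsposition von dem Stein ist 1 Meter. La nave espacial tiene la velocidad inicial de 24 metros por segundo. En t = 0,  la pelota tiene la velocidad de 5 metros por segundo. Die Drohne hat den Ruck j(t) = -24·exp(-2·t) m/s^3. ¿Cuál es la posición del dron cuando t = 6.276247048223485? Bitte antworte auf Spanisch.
Para resolver esto, necesitamos tomar 3 integrales de nuestra ecuación de la sacudida j(t) = -24·exp(-2·t). La antiderivada de la sacudida es la aceleración. Usando a(0) = 12, obtenemos a(t) = 12·exp(-2·t). Tomando ∫a(t)dt y aplicando v(0) = -6, encontramos v(t) = -6·exp(-2·t). Tomando ∫v(t)dt y aplicando x(0) = 3, encontramos x(t) = 3·exp(-2·t). Usando x(t) = 3·exp(-2·t) y sustituyendo t = 6.276247048223485, encontramos x = 0.0000106082155221875.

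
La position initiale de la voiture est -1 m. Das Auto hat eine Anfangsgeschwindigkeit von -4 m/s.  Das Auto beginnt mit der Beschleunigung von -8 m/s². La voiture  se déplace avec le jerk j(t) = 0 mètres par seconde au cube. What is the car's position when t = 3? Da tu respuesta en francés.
Nous devons trouver la primitive de notre équation du jerk j(t) = 0 3 fois. La primitive du jerk, avec a(0) = -8, donne l'accélération: a(t) = -8. En prenant ∫a(t)dt et en appliquant v(0) = -4, nous trouvons v(t) = -8·t - 4. La primitive de la vitesse est la position. En utilisant x(0) = -1, nous obtenons x(t) = -4·t^2 - 4·t - 1. Nous avons la position x(t) = -4·t^2 - 4·t - 1. En substituant t = 3: x(3) = -49.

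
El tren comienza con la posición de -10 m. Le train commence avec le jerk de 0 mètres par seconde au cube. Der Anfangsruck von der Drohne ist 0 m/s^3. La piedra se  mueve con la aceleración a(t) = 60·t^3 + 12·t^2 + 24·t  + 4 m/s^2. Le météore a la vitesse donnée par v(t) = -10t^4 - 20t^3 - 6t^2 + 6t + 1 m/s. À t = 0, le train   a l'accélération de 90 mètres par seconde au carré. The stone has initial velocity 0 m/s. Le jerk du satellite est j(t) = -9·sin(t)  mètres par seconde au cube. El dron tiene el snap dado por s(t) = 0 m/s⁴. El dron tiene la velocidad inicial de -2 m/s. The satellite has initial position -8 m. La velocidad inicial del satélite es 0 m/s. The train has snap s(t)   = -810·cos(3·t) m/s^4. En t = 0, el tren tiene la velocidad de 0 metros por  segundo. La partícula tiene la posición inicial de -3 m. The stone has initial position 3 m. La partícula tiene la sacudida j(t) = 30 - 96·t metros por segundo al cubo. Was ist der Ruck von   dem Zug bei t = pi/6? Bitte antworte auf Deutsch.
Wir müssen unsere Gleichung für den Snap s(t) = -810·cos(3·t) 1-mal integrieren. Mit ∫s(t)dt und Anwendung von j(0) = 0, finden wir j(t) = -270·sin(3·t). Aus der Gleichung für den Ruck j(t) = -270·sin(3·t), setzen wir t = pi/6 ein und erhalten j = -270.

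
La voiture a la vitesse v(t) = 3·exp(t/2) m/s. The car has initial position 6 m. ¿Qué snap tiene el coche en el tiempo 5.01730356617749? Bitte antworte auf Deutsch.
Um dies zu lösen, müssen wir 3 Ableitungen unserer Gleichung für die Geschwindigkeit v(t) = 3·exp(t/2) nehmen. Durch Ableiten von der Geschwindigkeit erhalten wir die Beschleunigung: a(t) = 3·exp(t/2)/2. Die Ableitung von der Beschleunigung ergibt den Ruck: j(t) = 3·exp(t/2)/4. Mit d/dt von j(t) finden wir s(t) = 3·exp(t/2)/8. Mit s(t) = 3·exp(t/2)/8 und Einsetzen von t = 5.01730356617749, finden wir s = 4.60813182148272.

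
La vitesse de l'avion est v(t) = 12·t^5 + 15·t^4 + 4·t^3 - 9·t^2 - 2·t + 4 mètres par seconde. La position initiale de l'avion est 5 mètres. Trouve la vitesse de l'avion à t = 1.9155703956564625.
Nous avons la vitesse v(t) = 12·t^5 + 15·t^4 + 4·t^3 - 9·t^2 - 2·t + 4. En substituant t = 1.9155703956564625: v(1.9155703956564625) = 506.736726040877.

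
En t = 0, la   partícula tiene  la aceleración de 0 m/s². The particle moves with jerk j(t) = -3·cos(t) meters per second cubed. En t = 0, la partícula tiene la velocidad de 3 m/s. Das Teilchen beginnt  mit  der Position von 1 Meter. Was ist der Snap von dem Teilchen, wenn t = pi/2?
Wir müssen unsere Gleichung für den Ruck j(t) = -3·cos(t) 1-mal ableiten. Die Ableitung von dem Ruck ergibt den Snap: s(t) = 3·sin(t). Wir haben den Snap s(t) = 3·sin(t). Durch Einsetzen von t = pi/2: s(pi/2) = 3.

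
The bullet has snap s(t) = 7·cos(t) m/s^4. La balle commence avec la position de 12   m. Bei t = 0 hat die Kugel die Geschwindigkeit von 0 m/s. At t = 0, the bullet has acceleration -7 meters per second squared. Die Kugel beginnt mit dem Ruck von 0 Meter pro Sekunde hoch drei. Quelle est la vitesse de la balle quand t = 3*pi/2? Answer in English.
To find the answer, we compute 3 antiderivatives of s(t) = 7·cos(t). The integral of snap, with j(0) = 0, gives jerk: j(t) = 7·sin(t). Finding the integral of j(t) and using a(0) = -7: a(t) = -7·cos(t). The antiderivative of acceleration, with v(0) = 0, gives velocity: v(t) = -7·sin(t). From the given velocity equation v(t) = -7·sin(t), we substitute t = 3*pi/2 to get v = 7.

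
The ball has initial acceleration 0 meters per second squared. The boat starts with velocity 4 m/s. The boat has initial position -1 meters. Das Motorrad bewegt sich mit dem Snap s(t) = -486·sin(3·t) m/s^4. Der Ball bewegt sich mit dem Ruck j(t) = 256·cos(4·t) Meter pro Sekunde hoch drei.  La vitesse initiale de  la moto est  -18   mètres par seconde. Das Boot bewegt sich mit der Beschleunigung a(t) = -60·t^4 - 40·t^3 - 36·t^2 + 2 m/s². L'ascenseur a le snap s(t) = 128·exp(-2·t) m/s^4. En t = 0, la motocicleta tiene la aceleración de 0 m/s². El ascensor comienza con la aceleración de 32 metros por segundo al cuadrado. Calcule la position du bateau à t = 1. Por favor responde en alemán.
Um dies zu lösen, müssen wir 2 Integrale unserer Gleichung für die Beschleunigung a(t) = -60·t^4 - 40·t^3 - 36·t^2 + 2 finden. Durch Integration von der Beschleunigung und Verwendung der Anfangsbedingung v(0) = 4, erhalten wir v(t) = -12·t^5 - 10·t^4 - 12·t^3 + 2·t + 4. Die Stammfunktion von der Geschwindigkeit, mit x(0) = -1, ergibt die Position: x(t) = -2·t^6 - 2·t^5 - 3·t^4 + t^2 + 4·t - 1. Wir haben die Position x(t) = -2·t^6 - 2·t^5 - 3·t^4 + t^2 + 4·t - 1. Durch Einsetzen von t = 1: x(1) = -3.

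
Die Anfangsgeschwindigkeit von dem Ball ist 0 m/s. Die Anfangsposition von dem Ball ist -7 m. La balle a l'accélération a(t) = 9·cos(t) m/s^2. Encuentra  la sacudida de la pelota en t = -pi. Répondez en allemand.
Ausgehend von der Beschleunigung a(t) = 9·cos(t), nehmen wir 1 Ableitung. Durch Ableiten von der Beschleunigung erhalten wir den Ruck: j(t) = -9·sin(t). Wir haben den Ruck j(t) = -9·sin(t). Durch Einsetzen von t = -pi: j(-pi) = 0.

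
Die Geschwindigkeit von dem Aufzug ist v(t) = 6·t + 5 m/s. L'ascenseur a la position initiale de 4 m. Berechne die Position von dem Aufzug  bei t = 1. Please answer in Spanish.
Partiendo de la velocidad v(t) = 6·t + 5, tomamos 1 integral. La integral de la velocidad, con x(0) = 4, da la posición: x(t) = 3·t^2 + 5·t + 4. De la ecuación de la posición x(t) = 3·t^2 + 5·t + 4, sustituimos t = 1 para obtener x = 12.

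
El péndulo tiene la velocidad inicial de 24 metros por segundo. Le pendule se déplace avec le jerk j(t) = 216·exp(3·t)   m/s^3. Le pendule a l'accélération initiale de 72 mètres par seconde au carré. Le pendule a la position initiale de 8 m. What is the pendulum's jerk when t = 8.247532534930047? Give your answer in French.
En utilisant j(t) = 216·exp(3·t) et en substituant t = 8.247532534930047, nous trouvons j = 12023401749882.7.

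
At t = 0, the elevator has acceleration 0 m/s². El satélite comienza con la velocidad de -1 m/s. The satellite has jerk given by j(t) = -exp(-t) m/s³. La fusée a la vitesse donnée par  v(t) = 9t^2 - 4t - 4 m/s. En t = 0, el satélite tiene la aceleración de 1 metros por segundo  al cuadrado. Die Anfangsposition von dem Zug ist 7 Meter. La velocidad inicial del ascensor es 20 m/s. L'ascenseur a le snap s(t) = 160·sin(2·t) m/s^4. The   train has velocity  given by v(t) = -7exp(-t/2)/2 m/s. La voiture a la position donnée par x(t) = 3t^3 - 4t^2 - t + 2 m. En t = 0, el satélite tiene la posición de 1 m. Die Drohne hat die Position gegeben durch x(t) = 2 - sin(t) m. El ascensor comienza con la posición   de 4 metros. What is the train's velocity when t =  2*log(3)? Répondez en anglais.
We have velocity v(t) = -7·exp(-t/2)/2. Substituting t = 2*log(3): v(2*log(3)) = -7/6.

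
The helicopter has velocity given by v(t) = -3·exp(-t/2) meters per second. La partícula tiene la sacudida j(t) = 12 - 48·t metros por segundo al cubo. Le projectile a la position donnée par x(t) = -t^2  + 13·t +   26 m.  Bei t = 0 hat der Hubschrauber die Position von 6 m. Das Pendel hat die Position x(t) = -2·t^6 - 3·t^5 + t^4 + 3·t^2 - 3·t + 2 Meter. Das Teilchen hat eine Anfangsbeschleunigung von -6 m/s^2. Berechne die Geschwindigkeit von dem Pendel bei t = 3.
Um dies zu lösen, müssen wir 1 Ableitung unserer Gleichung für die Position x(t) = -2·t^6 - 3·t^5 + t^4 + 3·t^2 - 3·t + 2 nehmen. Die Ableitung von der Position ergibt die Geschwindigkeit: v(t) = -12·t^5 - 15·t^4 + 4·t^3 + 6·t - 3. Wir haben die Geschwindigkeit v(t) = -12·t^5 - 15·t^4 + 4·t^3 + 6·t - 3. Durch Einsetzen von t = 3: v(3) = -4008.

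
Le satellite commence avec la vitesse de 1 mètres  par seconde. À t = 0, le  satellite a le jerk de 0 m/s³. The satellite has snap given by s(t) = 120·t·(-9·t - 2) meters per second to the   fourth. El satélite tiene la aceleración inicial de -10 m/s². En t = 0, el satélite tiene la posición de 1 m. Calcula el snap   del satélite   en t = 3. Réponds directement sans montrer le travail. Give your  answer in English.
The answer is -10440.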